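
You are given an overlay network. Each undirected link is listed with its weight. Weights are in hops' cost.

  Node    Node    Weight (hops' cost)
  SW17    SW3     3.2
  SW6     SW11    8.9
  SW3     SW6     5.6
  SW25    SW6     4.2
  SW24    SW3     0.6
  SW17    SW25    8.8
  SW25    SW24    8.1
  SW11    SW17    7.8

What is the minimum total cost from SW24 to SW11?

Compare a few routes:
SW24–SW3–SW17–SW11: 0.6+3.2+7.8 = 11.6
SW24–SW3–SW6–SW11: 0.6+5.6+8.9 = 15.1
SW24–SW25–SW6–SW11: 8.1+4.2+8.9 = 21.2
SW24–SW25–SW17–SW11: 8.1+8.8+7.8 = 24.7
Cheapest is SW24–SW3–SW17–SW11 at 11.6 hops' cost.

11.6 hops' cost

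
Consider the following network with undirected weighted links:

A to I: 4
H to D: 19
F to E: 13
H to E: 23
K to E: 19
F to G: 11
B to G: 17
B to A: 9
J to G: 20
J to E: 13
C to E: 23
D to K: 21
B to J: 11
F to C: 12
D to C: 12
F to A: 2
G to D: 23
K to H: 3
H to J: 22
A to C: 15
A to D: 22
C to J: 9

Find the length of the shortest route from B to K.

36

Enumerating some paths:
B - J - H - K: 11+22+3 = 36
B - J - E - K: 11+13+19 = 43
The minimum is 36 via B - J - H - K.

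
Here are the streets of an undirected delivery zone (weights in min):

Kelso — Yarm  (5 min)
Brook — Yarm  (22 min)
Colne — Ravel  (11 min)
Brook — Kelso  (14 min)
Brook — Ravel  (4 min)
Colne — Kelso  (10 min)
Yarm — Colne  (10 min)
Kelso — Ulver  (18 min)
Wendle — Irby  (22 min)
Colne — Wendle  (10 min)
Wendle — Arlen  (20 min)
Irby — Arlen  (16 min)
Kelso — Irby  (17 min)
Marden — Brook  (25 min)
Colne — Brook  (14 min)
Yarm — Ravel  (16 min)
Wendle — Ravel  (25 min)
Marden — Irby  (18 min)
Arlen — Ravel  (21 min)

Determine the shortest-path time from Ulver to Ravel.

36 min

Candidate routes:
Ulver - Kelso - Colne - Ravel: 18+10+11 = 39
Ulver - Kelso - Brook - Ravel: 18+14+4 = 36
The minimum is 36 min via Ulver - Kelso - Brook - Ravel.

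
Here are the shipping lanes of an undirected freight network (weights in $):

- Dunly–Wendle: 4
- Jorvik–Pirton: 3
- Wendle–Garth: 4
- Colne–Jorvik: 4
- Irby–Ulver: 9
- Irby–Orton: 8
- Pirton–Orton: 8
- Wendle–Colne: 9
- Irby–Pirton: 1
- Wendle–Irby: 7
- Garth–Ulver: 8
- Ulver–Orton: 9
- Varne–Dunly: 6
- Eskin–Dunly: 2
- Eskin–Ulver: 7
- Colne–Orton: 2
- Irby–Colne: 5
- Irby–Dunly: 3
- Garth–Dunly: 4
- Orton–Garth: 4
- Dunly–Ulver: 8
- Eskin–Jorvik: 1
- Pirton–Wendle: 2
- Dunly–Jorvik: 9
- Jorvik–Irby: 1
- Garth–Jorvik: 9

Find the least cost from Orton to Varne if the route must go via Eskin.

Best Orton to Eskin: Orton–Colne–Jorvik–Eskin costing 7
Shortest Eskin→Varne: Eskin–Dunly–Varne = 8
Total via Eskin: 7 + 8 = $15.

$15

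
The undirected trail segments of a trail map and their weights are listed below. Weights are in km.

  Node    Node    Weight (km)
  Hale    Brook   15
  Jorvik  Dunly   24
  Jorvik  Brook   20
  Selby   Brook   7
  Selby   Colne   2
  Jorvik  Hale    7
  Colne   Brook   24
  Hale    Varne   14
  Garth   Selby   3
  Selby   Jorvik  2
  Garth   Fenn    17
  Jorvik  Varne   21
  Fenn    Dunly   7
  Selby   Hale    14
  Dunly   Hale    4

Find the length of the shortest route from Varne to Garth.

Compare a few routes:
Varne–Jorvik–Selby–Garth: 21+2+3 = 26
Varne–Hale–Selby–Garth: 14+14+3 = 31
Varne–Hale–Brook–Selby–Garth: 14+15+7+3 = 39
The minimum is 26 km via Varne–Jorvik–Selby–Garth.

26 km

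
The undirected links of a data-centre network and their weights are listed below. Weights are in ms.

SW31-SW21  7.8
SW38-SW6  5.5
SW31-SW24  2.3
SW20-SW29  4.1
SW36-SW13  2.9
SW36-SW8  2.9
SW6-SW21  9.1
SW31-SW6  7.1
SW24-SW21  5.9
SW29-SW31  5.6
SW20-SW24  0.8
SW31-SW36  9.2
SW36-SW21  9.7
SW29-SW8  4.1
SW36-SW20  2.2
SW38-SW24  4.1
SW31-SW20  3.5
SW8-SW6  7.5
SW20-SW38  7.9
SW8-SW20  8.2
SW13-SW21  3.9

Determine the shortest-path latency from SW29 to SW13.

Running Dijkstra from SW29:
SW29: 0
SW8: 4.1  (via SW29)
SW20: 4.1  (via SW29)
SW24: 4.9  (via SW20)
SW31: 5.6  (via SW29)
SW36: 6.3  (via SW20)
SW38: 9  (via SW24)
SW13: 9.2  (via SW36)
Shortest route: SW29 → SW20 → SW36 → SW13 = 9.2 ms.

9.2 ms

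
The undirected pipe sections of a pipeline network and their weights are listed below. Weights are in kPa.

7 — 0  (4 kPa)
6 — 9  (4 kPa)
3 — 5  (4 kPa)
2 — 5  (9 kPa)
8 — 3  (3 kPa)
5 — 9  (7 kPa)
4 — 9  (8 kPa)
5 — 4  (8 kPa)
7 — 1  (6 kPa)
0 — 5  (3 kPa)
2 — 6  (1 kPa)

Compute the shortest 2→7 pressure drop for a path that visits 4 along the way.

28 kPa

Best 2 to 4: 2–6–9–4 costing 13
Shortest 4→7: 4–5–0–7 = 15
Total via 4: 13 + 15 = 28 kPa.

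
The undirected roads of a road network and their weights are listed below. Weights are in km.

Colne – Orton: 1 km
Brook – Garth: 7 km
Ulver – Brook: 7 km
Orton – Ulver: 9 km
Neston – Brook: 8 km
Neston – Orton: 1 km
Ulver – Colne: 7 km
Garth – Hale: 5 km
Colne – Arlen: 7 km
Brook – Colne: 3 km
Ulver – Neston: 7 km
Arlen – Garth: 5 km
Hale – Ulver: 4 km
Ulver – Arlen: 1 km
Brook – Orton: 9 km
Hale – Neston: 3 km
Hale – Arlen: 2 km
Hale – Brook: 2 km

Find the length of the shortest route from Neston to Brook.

Shortest distances from Neston:
Neston: 0
Orton: 1  (via Neston)
Colne: 2  (via Orton)
Hale: 3  (via Neston)
Brook: 5  (via Colne)
Shortest route: Neston → Orton → Colne → Brook = 5 km.

5 km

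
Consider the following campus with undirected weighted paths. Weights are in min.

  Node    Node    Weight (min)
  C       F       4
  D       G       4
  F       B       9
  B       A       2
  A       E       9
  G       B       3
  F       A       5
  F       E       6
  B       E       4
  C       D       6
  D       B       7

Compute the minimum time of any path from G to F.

Compare a few routes:
G–B–F: 3+9 = 12
G–B–A–F: 3+2+5 = 10
Cheapest is G–B–A–F at 10 min.

10 min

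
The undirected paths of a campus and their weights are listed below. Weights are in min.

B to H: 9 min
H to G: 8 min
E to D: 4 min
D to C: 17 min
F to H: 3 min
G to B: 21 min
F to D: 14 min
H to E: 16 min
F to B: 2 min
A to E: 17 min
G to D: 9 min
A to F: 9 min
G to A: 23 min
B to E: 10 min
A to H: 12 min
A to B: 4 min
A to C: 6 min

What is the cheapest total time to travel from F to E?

Candidate routes:
F - H - B - E: 3+9+10 = 22
F - B - E: 2+10 = 12
F - H - E: 3+16 = 19
F - D - E: 14+4 = 18
The minimum is 12 min via F - B - E.

12 min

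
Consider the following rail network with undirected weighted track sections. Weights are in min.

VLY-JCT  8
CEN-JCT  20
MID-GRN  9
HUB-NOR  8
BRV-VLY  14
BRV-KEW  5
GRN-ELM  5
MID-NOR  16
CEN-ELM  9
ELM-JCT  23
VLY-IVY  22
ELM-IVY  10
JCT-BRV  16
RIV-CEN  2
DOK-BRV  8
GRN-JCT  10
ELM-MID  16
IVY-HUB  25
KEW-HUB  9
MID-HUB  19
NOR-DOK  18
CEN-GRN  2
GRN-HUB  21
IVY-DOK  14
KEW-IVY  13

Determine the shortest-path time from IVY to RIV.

19 min

Compare a few routes:
IVY - ELM - GRN - CEN - RIV: 10+5+2+2 = 19
IVY - ELM - CEN - RIV: 10+9+2 = 21
The minimum is 19 min via IVY - ELM - GRN - CEN - RIV.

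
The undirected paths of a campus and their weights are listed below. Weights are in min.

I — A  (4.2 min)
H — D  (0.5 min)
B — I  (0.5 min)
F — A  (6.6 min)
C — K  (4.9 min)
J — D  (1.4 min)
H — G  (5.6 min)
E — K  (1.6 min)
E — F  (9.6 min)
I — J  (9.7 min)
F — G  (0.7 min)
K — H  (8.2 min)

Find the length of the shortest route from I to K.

19.8 min

Settle nodes by increasing distance from I:
I: 0
B: 0.5  (via I)
A: 4.2  (via I)
J: 9.7  (via I)
F: 10.8  (via A)
D: 11.1  (via J)
G: 11.5  (via F)
H: 11.6  (via D)
K: 19.8  (via H)
Shortest route: I → J → D → H → K = 19.8 min.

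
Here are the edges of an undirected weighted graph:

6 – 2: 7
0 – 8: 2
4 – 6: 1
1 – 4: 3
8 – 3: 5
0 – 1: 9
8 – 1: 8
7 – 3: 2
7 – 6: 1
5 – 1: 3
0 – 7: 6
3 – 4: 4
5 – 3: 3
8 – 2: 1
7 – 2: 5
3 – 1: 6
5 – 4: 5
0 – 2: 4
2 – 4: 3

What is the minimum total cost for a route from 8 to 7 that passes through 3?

Best 8 to 3: 8 → 3 costing 5
Best 3 to 7: 3 → 7 costing 2
Total via 3: 5 + 2 = 7.

7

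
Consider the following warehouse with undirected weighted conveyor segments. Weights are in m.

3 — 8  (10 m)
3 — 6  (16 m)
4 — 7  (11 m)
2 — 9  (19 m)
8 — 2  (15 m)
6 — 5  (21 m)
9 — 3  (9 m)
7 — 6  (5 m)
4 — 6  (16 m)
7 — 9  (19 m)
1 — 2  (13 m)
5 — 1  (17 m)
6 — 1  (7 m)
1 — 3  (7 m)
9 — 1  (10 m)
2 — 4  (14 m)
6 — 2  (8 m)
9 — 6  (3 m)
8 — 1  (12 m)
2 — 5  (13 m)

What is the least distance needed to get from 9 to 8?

Candidate routes:
9 - 6 - 2 - 8: 3+8+15 = 26
9 - 1 - 8: 10+12 = 22
9 - 3 - 8: 9+10 = 19
9 - 6 - 1 - 8: 3+7+12 = 22
Cheapest is 9 - 3 - 8 at 19 m.

19 m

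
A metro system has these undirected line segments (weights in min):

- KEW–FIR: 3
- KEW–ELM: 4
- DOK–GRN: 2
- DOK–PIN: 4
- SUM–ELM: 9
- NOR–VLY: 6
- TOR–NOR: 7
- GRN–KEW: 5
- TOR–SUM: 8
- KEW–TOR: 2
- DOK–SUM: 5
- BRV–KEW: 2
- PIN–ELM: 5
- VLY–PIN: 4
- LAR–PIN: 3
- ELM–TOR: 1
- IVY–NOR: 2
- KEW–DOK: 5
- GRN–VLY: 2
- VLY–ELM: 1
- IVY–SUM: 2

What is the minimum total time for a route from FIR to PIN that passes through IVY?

Best FIR to IVY: FIR–KEW–TOR–NOR–IVY costing 14
Shortest IVY→PIN: IVY–SUM–DOK–PIN = 11
Total via IVY: 14 + 11 = 25 min.

25 min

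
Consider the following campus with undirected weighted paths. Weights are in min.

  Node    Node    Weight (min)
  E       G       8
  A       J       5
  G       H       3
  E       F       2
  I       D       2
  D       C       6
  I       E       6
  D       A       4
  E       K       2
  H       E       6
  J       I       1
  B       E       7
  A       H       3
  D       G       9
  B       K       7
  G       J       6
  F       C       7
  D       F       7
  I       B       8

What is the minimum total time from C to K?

11 min

Enumerating some paths:
C–D–I–E–K: 6+2+6+2 = 16
C–F–E–K: 7+2+2 = 11
C–D–A–H–E–K: 6+4+3+6+2 = 21
C–D–F–E–K: 6+7+2+2 = 17
The minimum is 11 min via C–F–E–K.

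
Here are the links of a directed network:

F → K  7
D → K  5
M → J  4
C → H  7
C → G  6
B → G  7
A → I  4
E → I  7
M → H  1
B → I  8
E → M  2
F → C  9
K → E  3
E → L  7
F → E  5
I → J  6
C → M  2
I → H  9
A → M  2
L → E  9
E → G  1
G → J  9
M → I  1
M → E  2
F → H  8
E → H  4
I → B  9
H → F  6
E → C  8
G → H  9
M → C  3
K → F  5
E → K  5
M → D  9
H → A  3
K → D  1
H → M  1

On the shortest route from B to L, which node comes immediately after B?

Compare a few routes:
B → G → H → M → E → L: 7+9+1+2+7 = 26
B → I → H → A → M → E → L: 8+9+3+2+2+7 = 31
B → G → H → A → M → E → L: 7+9+3+2+2+7 = 30
B → I → H → M → E → L: 8+9+1+2+7 = 27
The minimum is 26 via B → G → H → M → E → L.
So from B the first move is to G.

G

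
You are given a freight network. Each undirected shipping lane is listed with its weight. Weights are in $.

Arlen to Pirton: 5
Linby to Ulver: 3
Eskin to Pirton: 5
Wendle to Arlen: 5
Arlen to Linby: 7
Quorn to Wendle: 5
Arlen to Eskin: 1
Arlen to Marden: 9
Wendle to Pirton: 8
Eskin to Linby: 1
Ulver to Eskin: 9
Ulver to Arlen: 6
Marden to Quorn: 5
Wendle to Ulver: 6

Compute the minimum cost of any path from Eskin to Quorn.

Enumerating some paths:
Eskin–Arlen–Wendle–Quorn: 1+5+5 = 11
Eskin–Linby–Ulver–Wendle–Quorn: 1+3+6+5 = 15
Eskin–Arlen–Marden–Quorn: 1+9+5 = 15
Cheapest is Eskin–Arlen–Wendle–Quorn at $11.

$11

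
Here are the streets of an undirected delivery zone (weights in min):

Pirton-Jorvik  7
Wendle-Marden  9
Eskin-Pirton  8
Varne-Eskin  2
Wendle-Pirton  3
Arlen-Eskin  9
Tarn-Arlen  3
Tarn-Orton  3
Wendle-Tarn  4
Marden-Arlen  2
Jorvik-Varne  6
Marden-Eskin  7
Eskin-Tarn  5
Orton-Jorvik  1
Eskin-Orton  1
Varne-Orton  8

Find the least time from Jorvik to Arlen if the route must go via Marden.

11 min

Shortest Jorvik→Marden: Jorvik → Orton → Eskin → Marden = 9
Shortest Marden→Arlen: Marden → Arlen = 2
Total via Marden: 9 + 2 = 11 min.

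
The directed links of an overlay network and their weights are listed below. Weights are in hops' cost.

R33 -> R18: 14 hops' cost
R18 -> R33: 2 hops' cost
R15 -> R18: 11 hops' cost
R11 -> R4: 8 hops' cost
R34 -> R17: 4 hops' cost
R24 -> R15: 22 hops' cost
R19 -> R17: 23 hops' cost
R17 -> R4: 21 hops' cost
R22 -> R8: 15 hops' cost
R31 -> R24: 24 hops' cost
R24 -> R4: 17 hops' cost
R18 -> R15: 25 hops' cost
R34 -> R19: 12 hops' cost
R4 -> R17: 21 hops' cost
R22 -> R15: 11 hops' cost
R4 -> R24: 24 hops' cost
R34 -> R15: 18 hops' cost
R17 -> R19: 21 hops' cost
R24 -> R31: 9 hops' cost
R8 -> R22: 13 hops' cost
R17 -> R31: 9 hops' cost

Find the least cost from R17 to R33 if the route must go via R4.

Best R17 to R4: R17–R4 costing 21
Best R4 to R33: R4–R24–R15–R18–R33 costing 59
Total via R4: 21 + 59 = 80 hops' cost.

80 hops' cost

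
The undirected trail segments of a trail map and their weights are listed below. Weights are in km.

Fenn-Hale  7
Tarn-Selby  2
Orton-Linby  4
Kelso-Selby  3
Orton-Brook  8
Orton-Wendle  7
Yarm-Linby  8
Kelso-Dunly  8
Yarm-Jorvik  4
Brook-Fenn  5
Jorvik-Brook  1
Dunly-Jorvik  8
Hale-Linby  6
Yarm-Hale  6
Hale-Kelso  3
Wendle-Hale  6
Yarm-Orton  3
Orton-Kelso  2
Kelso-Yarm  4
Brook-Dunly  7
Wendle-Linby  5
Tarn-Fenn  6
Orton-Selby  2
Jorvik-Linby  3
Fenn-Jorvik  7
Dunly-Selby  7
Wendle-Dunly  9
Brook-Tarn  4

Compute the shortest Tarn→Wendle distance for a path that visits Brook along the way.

13 km

Shortest Tarn→Brook: Tarn–Brook = 4
Best Brook to Wendle: Brook–Jorvik–Linby–Wendle costing 9
Total via Brook: 4 + 9 = 13 km.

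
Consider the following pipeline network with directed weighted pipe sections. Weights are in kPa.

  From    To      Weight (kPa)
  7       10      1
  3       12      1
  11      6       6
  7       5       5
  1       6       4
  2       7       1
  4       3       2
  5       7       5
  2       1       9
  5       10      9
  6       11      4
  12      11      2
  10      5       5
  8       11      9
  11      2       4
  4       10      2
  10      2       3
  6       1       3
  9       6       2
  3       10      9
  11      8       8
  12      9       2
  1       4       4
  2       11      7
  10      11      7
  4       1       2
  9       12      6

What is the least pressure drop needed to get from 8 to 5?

19 kPa

Running Dijkstra from 8:
8: 0
11: 9  (via 8)
2: 13  (via 11)
7: 14  (via 2)
6: 15  (via 11)
10: 15  (via 7)
1: 18  (via 6)
5: 19  (via 7)
Shortest route: 8 → 11 → 2 → 7 → 5 = 19 kPa.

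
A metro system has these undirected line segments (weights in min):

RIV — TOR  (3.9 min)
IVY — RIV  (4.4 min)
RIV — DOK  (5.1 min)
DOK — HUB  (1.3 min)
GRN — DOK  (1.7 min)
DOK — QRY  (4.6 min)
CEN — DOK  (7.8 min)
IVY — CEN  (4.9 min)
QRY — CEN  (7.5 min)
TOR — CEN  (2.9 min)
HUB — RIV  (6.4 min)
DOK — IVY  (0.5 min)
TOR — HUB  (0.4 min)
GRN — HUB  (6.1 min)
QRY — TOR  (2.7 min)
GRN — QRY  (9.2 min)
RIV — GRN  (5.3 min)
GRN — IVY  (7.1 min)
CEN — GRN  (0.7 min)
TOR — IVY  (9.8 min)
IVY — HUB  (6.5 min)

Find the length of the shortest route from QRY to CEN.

5.6 min

Enumerating some paths:
QRY - CEN: 7.5 = 7.5
QRY - TOR - CEN: 2.7+2.9 = 5.6
QRY - TOR - HUB - DOK - GRN - CEN: 2.7+0.4+1.3+1.7+0.7 = 6.8
QRY - DOK - GRN - CEN: 4.6+1.7+0.7 = 7
Cheapest is QRY - TOR - CEN at 5.6 min.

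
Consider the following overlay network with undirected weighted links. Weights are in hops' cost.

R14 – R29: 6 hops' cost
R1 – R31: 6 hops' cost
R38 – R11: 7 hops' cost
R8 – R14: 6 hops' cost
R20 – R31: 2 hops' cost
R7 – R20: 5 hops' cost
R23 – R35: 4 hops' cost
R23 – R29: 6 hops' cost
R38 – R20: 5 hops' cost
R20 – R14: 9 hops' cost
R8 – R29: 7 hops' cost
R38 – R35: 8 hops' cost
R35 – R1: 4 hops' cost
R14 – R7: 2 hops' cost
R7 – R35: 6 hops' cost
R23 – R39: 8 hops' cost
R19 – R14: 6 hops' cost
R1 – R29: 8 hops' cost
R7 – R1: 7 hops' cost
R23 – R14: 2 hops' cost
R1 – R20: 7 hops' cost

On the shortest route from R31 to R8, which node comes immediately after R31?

Compare a few routes:
R31 - R20 - R7 - R14 - R8: 2+5+2+6 = 15
R31 - R20 - R14 - R8: 2+9+6 = 17
The minimum is 15 hops' cost via R31 - R20 - R7 - R14 - R8.
So from R31 the first move is to R20.

R20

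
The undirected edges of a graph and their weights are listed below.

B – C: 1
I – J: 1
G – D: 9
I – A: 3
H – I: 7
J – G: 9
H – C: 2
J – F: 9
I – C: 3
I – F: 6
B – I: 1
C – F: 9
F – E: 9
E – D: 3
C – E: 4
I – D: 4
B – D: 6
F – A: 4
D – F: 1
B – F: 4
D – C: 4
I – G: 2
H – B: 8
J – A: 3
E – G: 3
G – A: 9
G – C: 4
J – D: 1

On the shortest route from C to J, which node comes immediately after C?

B

Compare a few routes:
C–I–J: 3+1 = 4
C–D–J: 4+1 = 5
C–B–I–J: 1+1+1 = 3
The minimum is 3 via C–B–I–J.
So from C the first move is to B.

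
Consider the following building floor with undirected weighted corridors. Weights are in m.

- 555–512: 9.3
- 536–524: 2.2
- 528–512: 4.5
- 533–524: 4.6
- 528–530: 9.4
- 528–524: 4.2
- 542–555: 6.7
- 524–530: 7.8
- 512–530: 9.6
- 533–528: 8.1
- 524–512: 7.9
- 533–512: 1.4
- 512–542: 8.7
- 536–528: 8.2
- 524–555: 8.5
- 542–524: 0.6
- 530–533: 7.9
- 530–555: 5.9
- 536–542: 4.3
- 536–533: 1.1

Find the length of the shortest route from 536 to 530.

9 m

Running Dijkstra from 536:
536: 0
533: 1.1  (via 536)
524: 2.2  (via 536)
512: 2.5  (via 533)
542: 2.8  (via 524)
528: 6.4  (via 524)
530: 9  (via 533)
Shortest route: 536–533–530 = 9 m.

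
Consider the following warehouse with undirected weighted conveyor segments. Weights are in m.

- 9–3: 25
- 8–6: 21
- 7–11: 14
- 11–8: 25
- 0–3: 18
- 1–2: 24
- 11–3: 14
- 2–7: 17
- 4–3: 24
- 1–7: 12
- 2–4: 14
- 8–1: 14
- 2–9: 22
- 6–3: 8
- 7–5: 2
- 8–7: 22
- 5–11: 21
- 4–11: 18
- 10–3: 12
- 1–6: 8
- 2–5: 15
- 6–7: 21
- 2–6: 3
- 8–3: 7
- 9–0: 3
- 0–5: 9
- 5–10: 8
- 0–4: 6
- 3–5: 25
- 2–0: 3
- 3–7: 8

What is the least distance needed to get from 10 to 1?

Settle nodes by increasing distance from 10:
10: 0
5: 8  (via 10)
7: 10  (via 5)
3: 12  (via 10)
0: 17  (via 5)
8: 19  (via 3)
2: 20  (via 0)
6: 20  (via 3)
9: 20  (via 0)
1: 22  (via 7)
Shortest route: 10–5–7–1 = 22 m.

22 m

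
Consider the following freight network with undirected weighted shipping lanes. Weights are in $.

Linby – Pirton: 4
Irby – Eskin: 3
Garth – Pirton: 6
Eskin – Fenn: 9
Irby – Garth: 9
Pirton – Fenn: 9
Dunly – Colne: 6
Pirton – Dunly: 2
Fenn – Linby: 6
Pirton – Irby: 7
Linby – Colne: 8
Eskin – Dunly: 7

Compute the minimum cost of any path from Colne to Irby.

$15

Shortest distances from Colne:
Colne: 0
Dunly: 6  (via Colne)
Pirton: 8  (via Dunly)
Linby: 8  (via Colne)
Eskin: 13  (via Dunly)
Garth: 14  (via Pirton)
Fenn: 14  (via Linby)
Irby: 15  (via Pirton)
Shortest route: Colne → Dunly → Pirton → Irby = $15.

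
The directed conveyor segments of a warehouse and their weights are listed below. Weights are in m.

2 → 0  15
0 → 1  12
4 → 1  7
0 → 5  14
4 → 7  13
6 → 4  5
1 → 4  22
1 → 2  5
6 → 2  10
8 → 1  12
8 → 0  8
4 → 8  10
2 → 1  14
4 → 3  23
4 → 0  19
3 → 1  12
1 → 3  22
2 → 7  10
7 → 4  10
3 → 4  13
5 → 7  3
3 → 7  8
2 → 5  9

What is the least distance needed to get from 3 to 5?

Settle nodes by increasing distance from 3:
3: 0
7: 8  (via 3)
1: 12  (via 3)
4: 13  (via 3)
2: 17  (via 1)
8: 23  (via 4)
5: 26  (via 2)
Shortest route: 3–1–2–5 = 26 m.

26 m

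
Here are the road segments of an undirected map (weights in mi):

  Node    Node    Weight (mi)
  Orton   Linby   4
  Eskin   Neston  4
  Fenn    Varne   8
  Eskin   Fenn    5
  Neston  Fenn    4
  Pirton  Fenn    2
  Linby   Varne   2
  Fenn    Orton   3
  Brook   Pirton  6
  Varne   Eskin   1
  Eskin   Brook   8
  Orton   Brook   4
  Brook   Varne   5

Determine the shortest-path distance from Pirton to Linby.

9 mi

Settle nodes by increasing distance from Pirton:
Pirton: 0
Fenn: 2  (via Pirton)
Orton: 5  (via Fenn)
Brook: 6  (via Pirton)
Neston: 6  (via Fenn)
Eskin: 7  (via Fenn)
Varne: 8  (via Eskin)
Linby: 9  (via Orton)
Shortest route: Pirton–Fenn–Orton–Linby = 9 mi.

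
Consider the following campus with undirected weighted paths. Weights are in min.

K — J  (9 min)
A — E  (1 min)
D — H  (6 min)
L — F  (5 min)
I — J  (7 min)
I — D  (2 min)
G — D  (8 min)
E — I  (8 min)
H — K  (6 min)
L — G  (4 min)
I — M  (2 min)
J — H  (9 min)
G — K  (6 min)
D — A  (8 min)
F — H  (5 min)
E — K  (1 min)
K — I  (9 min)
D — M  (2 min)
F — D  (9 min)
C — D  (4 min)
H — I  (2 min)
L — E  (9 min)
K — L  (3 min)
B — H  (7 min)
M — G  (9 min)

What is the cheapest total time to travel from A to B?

15 min

Enumerating some paths:
A - E - I - H - B: 1+8+2+7 = 18
A - E - K - H - B: 1+1+6+7 = 15
The minimum is 15 min via A - E - K - H - B.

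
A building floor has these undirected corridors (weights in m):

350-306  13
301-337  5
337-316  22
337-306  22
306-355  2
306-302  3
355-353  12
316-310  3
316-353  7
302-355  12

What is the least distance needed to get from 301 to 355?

Shortest distances from 301:
301: 0
337: 5  (via 301)
316: 27  (via 337)
306: 27  (via 337)
355: 29  (via 306)
Shortest route: 301 → 337 → 306 → 355 = 29 m.

29 m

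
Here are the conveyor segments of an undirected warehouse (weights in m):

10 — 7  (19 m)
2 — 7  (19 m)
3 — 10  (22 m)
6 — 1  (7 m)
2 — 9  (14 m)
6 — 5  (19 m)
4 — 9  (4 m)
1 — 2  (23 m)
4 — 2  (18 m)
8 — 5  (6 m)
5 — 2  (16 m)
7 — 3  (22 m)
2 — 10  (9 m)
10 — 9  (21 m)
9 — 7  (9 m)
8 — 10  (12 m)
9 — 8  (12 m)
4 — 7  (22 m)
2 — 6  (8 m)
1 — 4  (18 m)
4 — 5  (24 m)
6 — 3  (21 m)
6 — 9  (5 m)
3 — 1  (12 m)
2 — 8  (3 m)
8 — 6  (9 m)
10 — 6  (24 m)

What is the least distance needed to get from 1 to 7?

Candidate routes:
1–6–2–7: 7+8+19 = 34
1–6–9–7: 7+5+9 = 21
1–3–7: 12+22 = 34
1–4–9–7: 18+4+9 = 31
The minimum is 21 m via 1–6–9–7.

21 m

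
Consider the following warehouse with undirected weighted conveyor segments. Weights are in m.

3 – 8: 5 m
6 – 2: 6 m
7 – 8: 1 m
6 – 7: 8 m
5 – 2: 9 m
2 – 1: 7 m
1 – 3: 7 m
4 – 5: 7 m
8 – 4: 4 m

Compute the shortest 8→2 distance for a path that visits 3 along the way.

19 m

Best 8 to 3: 8–3 costing 5
Best 3 to 2: 3–1–2 costing 14
Total via 3: 5 + 14 = 19 m.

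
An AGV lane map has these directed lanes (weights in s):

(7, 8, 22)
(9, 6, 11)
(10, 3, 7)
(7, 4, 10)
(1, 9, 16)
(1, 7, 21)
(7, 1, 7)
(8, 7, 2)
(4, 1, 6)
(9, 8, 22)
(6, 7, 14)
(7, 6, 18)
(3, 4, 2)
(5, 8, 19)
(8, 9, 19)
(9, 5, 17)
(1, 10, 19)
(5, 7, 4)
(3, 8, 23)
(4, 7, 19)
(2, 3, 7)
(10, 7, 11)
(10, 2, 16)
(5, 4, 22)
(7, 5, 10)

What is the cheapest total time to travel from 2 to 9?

31 s

Enumerating some paths:
2 - 3 - 4 - 1 - 9: 7+2+6+16 = 31
2 - 3 - 4 - 7 - 1 - 9: 7+2+19+7+16 = 51
2 - 3 - 8 - 9: 7+23+19 = 49
2 - 3 - 8 - 7 - 1 - 9: 7+23+2+7+16 = 55
The minimum is 31 s via 2 - 3 - 4 - 1 - 9.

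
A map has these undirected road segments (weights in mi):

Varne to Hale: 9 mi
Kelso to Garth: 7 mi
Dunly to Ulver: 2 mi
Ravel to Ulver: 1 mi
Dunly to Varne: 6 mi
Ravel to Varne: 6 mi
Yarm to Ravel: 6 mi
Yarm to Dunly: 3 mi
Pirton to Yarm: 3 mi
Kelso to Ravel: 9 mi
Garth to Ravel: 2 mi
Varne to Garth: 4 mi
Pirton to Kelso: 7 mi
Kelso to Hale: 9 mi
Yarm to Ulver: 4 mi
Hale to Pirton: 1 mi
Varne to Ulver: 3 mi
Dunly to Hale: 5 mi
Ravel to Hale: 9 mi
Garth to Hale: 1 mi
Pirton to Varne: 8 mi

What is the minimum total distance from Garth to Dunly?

5 mi

Enumerating some paths:
Garth → Ravel → Ulver → Dunly: 2+1+2 = 5
Garth → Hale → Dunly: 1+5 = 6
Garth → Hale → Pirton → Yarm → Dunly: 1+1+3+3 = 8
Cheapest is Garth → Ravel → Ulver → Dunly at 5 mi.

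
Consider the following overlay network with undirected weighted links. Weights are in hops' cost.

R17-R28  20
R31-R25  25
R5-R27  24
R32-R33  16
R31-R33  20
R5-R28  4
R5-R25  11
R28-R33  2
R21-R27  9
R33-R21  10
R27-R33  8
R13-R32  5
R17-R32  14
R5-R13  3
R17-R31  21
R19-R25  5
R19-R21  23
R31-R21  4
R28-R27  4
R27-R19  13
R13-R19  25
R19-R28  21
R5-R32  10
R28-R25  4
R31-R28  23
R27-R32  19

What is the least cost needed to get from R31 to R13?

Compare a few routes:
R31 → R21 → R27 → R28 → R5 → R13: 4+9+4+4+3 = 24
R31 → R21 → R33 → R28 → R5 → R13: 4+10+2+4+3 = 23
Cheapest is R31 → R21 → R33 → R28 → R5 → R13 at 23 hops' cost.

23 hops' cost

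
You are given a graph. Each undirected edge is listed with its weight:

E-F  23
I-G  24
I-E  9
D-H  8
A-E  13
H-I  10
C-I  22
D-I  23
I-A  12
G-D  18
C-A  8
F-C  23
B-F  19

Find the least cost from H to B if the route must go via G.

Shortest H→G: H → D → G = 26
Shortest G→B: G → I → E → F → B = 75
Total via G: 26 + 75 = 101.

101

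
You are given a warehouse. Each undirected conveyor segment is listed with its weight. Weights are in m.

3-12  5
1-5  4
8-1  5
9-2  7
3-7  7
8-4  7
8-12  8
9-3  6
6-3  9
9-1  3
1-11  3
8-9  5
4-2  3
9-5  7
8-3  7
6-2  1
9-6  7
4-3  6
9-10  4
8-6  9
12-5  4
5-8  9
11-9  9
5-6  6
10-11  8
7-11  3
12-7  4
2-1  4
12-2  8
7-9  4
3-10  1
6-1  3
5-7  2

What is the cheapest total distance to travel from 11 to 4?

10 m

Candidate routes:
11–1–8–4: 3+5+7 = 15
11–10–3–4: 8+1+6 = 15
11–1–2–4: 3+4+3 = 10
11–7–5–6–2–4: 3+2+6+1+3 = 15
The minimum is 10 m via 11–1–2–4.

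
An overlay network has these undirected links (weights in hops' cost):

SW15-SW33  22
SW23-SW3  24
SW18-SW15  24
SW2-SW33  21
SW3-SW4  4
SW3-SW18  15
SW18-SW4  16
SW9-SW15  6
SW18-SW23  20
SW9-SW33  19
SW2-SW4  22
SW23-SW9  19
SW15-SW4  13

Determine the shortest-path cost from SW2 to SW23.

Candidate routes:
SW2 → SW4 → SW18 → SW23: 22+16+20 = 58
SW2 → SW4 → SW3 → SW23: 22+4+24 = 50
SW2 → SW33 → SW9 → SW23: 21+19+19 = 59
Cheapest is SW2 → SW4 → SW3 → SW23 at 50 hops' cost.

50 hops' cost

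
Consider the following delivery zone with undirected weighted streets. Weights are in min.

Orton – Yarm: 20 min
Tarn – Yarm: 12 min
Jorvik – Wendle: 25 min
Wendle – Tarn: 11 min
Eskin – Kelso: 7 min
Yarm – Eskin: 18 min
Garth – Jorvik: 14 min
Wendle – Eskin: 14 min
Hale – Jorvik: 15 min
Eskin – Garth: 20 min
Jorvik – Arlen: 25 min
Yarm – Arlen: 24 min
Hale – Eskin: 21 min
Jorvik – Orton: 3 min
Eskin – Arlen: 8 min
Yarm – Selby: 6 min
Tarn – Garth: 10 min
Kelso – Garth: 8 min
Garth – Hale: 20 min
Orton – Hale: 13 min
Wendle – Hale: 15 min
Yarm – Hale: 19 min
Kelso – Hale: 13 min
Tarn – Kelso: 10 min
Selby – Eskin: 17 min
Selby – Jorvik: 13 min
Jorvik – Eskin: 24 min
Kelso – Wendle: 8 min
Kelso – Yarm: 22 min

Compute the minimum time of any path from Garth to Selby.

27 min

Shortest distances from Garth:
Garth: 0
Kelso: 8  (via Garth)
Tarn: 10  (via Garth)
Jorvik: 14  (via Garth)
Eskin: 15  (via Kelso)
Wendle: 16  (via Kelso)
Orton: 17  (via Jorvik)
Hale: 20  (via Garth)
Yarm: 22  (via Tarn)
Arlen: 23  (via Eskin)
Selby: 27  (via Jorvik)
Shortest route: Garth → Jorvik → Selby = 27 min.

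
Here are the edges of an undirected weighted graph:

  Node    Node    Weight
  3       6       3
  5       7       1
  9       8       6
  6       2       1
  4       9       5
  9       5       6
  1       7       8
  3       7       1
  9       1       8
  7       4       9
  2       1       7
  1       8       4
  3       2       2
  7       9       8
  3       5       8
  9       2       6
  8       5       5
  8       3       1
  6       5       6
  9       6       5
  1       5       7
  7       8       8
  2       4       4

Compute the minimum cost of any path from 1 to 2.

Enumerating some paths:
1 - 8 - 3 - 6 - 2: 4+1+3+1 = 9
1 - 2: 7 = 7
Cheapest is 1 - 2 at 7.

7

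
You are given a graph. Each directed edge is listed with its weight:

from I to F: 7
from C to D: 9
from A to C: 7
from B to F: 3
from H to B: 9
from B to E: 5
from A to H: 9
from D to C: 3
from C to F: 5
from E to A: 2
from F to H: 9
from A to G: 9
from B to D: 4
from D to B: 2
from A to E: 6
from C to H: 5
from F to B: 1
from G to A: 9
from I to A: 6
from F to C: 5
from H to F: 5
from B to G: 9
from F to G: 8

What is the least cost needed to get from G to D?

25

Running Dijkstra from G:
G: 0
A: 9  (via G)
E: 15  (via A)
C: 16  (via A)
H: 18  (via A)
F: 21  (via C)
B: 22  (via F)
D: 25  (via C)
Shortest route: G → A → C → D = 25.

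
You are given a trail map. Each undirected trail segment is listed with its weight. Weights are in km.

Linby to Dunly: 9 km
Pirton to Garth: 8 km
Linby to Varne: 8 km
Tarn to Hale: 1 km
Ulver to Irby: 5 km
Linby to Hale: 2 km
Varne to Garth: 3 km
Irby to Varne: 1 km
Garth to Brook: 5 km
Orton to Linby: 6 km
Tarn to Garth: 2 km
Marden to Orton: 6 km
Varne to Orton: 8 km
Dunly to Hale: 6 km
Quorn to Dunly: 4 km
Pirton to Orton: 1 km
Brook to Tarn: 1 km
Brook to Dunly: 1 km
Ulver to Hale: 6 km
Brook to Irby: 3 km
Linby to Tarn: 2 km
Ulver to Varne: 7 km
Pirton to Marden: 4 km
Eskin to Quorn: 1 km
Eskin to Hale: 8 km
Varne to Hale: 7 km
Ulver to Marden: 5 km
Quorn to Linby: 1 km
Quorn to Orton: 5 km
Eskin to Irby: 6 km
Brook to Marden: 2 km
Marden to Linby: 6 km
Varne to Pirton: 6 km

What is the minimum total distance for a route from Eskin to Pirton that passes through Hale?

12 km

Shortest Eskin→Hale: Eskin–Quorn–Linby–Hale = 4
Shortest Hale→Pirton: Hale–Tarn–Brook–Marden–Pirton = 8
Total via Hale: 4 + 8 = 12 km.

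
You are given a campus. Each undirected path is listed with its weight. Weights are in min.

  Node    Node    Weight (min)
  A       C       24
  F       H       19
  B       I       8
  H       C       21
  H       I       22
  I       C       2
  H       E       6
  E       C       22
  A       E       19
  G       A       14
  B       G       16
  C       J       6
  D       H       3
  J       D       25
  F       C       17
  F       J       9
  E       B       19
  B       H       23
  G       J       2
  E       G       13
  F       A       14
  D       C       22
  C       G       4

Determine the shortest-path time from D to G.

22 min

Running Dijkstra from D:
D: 0
H: 3  (via D)
E: 9  (via H)
C: 22  (via D)
F: 22  (via H)
G: 22  (via E)
Shortest route: D → H → E → G = 22 min.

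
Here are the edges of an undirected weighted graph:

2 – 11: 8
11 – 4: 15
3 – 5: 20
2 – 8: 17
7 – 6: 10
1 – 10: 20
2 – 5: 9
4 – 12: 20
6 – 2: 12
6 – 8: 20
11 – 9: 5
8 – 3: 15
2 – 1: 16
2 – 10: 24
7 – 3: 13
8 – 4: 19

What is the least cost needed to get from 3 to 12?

Settle nodes by increasing distance from 3:
3: 0
7: 13  (via 3)
8: 15  (via 3)
5: 20  (via 3)
6: 23  (via 7)
2: 29  (via 5)
4: 34  (via 8)
11: 37  (via 2)
9: 42  (via 11)
1: 45  (via 2)
10: 53  (via 2)
12: 54  (via 4)
Shortest route: 3–8–4–12 = 54.

54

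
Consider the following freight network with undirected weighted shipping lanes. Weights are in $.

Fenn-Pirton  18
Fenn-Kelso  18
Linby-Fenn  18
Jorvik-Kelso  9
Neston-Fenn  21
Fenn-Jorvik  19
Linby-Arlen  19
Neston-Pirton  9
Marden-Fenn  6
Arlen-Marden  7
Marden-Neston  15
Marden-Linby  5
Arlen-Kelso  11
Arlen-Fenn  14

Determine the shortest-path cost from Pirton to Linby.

Running Dijkstra from Pirton:
Pirton: 0
Neston: 9  (via Pirton)
Fenn: 18  (via Pirton)
Marden: 24  (via Neston)
Linby: 29  (via Marden)
Shortest route: Pirton–Neston–Marden–Linby = $29.

$29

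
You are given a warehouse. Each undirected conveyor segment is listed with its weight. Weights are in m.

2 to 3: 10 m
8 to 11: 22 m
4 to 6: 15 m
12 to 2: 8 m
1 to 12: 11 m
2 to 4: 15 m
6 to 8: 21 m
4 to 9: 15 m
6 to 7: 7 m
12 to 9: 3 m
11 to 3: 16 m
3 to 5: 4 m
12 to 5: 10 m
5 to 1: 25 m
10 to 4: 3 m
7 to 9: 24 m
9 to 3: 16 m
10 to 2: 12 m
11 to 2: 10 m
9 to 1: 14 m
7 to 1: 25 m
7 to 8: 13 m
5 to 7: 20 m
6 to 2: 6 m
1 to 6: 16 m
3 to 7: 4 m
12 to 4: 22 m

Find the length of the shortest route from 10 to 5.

Enumerating some paths:
10 → 2 → 3 → 5: 12+10+4 = 26
10 → 2 → 12 → 5: 12+8+10 = 30
The minimum is 26 m via 10 → 2 → 3 → 5.

26 m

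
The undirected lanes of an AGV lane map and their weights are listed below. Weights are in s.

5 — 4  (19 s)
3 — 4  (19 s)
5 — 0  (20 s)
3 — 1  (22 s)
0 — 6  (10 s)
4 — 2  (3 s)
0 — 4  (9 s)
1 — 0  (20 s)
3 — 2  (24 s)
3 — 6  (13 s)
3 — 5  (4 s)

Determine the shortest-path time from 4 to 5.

Running Dijkstra from 4:
4: 0
2: 3  (via 4)
0: 9  (via 4)
3: 19  (via 4)
5: 19  (via 4)
Shortest route: 4 → 5 = 19 s.

19 s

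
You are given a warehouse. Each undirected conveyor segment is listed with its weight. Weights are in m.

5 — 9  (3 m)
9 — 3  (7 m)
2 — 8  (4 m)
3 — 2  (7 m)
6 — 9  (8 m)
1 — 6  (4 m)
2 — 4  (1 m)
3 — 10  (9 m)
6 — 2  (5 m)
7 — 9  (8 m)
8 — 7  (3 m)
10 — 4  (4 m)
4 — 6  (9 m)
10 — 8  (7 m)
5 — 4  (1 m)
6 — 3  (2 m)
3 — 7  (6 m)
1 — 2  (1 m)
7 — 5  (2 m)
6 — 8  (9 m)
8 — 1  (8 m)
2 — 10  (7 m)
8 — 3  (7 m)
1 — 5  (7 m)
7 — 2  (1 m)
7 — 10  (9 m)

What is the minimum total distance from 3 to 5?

8 m

Candidate routes:
3 → 7 → 5: 6+2 = 8
3 → 6 → 2 → 4 → 5: 2+5+1+1 = 9
3 → 6 → 1 → 2 → 4 → 5: 2+4+1+1+1 = 9
Cheapest is 3 → 7 → 5 at 8 m.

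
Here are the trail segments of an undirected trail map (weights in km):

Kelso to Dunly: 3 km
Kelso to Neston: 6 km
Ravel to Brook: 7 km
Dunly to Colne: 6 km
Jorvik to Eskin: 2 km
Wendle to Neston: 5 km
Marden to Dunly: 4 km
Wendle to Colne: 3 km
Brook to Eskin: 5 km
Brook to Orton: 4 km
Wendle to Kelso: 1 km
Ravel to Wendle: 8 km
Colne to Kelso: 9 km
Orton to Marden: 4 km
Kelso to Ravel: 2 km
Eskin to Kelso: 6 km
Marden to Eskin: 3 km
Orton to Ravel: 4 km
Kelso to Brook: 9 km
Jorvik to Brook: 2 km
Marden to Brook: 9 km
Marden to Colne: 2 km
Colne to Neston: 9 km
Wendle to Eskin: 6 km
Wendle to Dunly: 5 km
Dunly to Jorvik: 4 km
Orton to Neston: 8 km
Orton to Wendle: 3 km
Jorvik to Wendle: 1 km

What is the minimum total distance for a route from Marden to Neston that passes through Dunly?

13 km

Best Marden to Dunly: Marden → Dunly costing 4
Shortest Dunly→Neston: Dunly → Kelso → Neston = 9
Total via Dunly: 4 + 9 = 13 km.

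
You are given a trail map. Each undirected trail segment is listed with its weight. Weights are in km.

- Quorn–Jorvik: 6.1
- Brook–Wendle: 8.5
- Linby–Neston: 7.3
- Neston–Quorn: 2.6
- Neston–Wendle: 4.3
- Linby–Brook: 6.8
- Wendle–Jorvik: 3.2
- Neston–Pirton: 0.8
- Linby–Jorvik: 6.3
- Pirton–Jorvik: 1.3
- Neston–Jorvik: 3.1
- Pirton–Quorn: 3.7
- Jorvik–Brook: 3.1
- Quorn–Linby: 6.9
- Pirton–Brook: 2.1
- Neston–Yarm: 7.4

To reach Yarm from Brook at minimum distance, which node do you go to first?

Candidate routes:
Brook - Pirton - Jorvik - Neston - Yarm: 2.1+1.3+3.1+7.4 = 13.9
Brook - Pirton - Neston - Yarm: 2.1+0.8+7.4 = 10.3
Brook - Jorvik - Neston - Yarm: 3.1+3.1+7.4 = 13.6
Brook - Jorvik - Pirton - Neston - Yarm: 3.1+1.3+0.8+7.4 = 12.6
The minimum is 10.3 km via Brook - Pirton - Neston - Yarm.
So from Brook the first move is to Pirton.

Pirton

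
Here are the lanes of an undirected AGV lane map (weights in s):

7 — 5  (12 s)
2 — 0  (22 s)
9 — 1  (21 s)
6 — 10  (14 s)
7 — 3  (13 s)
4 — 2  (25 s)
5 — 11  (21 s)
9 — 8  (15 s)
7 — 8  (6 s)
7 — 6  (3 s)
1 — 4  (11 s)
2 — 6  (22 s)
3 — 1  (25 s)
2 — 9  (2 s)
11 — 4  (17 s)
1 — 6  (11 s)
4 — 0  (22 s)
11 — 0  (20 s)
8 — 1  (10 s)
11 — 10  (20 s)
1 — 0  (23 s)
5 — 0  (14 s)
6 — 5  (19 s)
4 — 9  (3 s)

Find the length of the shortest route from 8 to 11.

Enumerating some paths:
8 - 1 - 4 - 11: 10+11+17 = 38
8 - 9 - 4 - 11: 15+3+17 = 35
Cheapest is 8 - 9 - 4 - 11 at 35 s.

35 s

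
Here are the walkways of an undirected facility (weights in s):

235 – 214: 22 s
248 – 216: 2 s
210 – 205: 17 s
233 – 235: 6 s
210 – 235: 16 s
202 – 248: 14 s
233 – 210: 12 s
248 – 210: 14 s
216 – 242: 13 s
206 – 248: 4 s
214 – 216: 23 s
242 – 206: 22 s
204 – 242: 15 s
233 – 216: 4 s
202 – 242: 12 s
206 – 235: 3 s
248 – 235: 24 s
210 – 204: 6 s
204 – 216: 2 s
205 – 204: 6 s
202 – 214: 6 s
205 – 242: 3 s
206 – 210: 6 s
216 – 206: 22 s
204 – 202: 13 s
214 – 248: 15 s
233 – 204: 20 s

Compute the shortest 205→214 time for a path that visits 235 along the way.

Shortest 205→235: 205–204–216–248–206–235 = 17
Best 235 to 214: 235–214 costing 22
Total via 235: 17 + 22 = 39 s.

39 s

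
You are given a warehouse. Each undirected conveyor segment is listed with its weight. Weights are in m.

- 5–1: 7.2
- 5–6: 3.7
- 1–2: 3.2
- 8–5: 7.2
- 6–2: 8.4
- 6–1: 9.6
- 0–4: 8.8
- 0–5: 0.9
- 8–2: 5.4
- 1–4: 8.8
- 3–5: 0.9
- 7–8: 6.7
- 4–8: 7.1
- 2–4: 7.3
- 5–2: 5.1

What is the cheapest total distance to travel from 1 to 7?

15.3 m

Running Dijkstra from 1:
1: 0
2: 3.2  (via 1)
5: 7.2  (via 1)
0: 8.1  (via 5)
3: 8.1  (via 5)
8: 8.6  (via 2)
4: 8.8  (via 1)
6: 9.6  (via 1)
7: 15.3  (via 8)
Shortest route: 1 → 2 → 8 → 7 = 15.3 m.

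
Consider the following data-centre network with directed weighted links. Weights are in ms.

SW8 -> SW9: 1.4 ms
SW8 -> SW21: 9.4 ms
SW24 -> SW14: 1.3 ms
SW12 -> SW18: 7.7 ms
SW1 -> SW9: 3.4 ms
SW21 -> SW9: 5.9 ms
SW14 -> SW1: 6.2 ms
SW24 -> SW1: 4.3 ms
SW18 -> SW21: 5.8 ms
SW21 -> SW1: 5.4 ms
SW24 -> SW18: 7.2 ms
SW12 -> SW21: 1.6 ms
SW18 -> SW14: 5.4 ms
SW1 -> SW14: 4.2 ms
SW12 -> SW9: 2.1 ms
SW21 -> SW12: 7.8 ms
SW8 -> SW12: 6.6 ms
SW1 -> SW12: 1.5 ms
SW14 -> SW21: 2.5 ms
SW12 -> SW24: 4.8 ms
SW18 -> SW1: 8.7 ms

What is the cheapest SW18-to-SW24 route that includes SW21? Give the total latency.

Best SW18 to SW21: SW18 → SW21 costing 5.8
Best SW21 to SW24: SW21 → SW1 → SW12 → SW24 costing 11.7
Total via SW21: 5.8 + 11.7 = 17.5 ms.

17.5 ms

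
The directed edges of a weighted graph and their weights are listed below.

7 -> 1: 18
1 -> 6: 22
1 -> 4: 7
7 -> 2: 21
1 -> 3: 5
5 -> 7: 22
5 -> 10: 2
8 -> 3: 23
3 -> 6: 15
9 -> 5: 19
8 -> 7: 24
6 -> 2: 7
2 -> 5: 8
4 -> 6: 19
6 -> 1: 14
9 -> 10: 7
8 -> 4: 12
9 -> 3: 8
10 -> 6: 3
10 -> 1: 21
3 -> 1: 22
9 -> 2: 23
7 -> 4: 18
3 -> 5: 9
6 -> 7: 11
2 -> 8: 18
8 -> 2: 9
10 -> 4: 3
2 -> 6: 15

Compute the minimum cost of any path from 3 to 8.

39

Enumerating some paths:
3–6–2–8: 15+7+18 = 40
3–5–10–6–7–2–8: 9+2+3+11+21+18 = 64
3–5–10–6–2–8: 9+2+3+7+18 = 39
3–5–10–4–6–2–8: 9+2+3+19+7+18 = 58
The minimum is 39 via 3–5–10–6–2–8.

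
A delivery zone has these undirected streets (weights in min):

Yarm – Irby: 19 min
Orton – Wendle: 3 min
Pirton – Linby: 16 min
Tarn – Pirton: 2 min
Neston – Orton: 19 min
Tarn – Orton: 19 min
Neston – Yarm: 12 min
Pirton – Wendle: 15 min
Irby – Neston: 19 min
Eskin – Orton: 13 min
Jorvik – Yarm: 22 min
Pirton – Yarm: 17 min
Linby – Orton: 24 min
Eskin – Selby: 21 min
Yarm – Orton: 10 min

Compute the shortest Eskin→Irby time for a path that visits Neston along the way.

Best Eskin to Neston: Eskin–Orton–Neston costing 32
Shortest Neston→Irby: Neston–Irby = 19
Total via Neston: 32 + 19 = 51 min.

51 min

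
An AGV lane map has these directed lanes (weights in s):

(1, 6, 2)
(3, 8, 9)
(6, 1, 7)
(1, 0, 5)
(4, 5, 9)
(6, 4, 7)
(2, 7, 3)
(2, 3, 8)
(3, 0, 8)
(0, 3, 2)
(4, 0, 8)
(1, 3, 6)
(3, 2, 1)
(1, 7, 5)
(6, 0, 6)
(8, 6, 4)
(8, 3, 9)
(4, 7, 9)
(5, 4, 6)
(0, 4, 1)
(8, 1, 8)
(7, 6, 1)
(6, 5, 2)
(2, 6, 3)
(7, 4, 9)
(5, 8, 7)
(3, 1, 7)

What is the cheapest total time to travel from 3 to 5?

6 s

Settle nodes by increasing distance from 3:
3: 0
2: 1  (via 3)
6: 4  (via 2)
7: 4  (via 2)
5: 6  (via 6)
Shortest route: 3 → 2 → 6 → 5 = 6 s.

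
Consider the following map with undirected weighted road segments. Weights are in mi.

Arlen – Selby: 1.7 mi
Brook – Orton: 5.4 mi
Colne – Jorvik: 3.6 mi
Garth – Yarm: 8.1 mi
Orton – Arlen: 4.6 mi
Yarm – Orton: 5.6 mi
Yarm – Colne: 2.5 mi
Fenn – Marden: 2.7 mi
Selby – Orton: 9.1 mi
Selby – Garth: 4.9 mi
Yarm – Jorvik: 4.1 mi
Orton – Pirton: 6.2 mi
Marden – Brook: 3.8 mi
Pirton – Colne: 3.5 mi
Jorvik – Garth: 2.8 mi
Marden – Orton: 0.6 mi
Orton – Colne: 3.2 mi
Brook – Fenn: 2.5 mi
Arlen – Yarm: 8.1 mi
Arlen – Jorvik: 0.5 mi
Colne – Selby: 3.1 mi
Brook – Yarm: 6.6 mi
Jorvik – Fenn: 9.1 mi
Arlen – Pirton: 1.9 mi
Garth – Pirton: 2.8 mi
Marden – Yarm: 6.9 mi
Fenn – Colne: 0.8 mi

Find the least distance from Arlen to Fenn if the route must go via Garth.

10.4 mi

Best Arlen to Garth: Arlen–Jorvik–Garth costing 3.3
Best Garth to Fenn: Garth–Pirton–Colne–Fenn costing 7.1
Total via Garth: 3.3 + 7.1 = 10.4 mi.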